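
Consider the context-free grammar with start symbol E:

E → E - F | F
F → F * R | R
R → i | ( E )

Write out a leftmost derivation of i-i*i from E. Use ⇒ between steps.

E ⇒ E-F ⇒ F-F ⇒ R-F ⇒ i-F ⇒ i-F*R ⇒ i-R*R ⇒ i-i*R ⇒ i-i*i

E ⇒ E-F   [E → E - F]
E-F ⇒ F-F   [E → F]
F-F ⇒ R-F   [F → R]
R-F ⇒ i-F   [R → i]
i-F ⇒ i-F*R   [F → F * R]
i-F*R ⇒ i-R*R   [F → R]
i-R*R ⇒ i-i*R   [R → i]
i-i*R ⇒ i-i*i   [R → i]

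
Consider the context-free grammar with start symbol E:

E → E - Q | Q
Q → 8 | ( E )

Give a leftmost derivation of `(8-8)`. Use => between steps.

E => Q   [E → Q]
Q => (E)   [Q → ( E )]
(E) => (E-Q)   [E → E - Q]
(E-Q) => (Q-Q)   [E → Q]
(Q-Q) => (8-Q)   [Q → 8]
(8-Q) => (8-8)   [Q → 8]

E => Q => (E) => (E-Q) => (Q-Q) => (8-Q) => (8-8)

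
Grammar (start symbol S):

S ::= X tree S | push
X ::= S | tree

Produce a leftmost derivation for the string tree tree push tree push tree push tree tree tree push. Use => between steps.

S => X tree S => S tree S => X tree S tree S => S tree S tree S => X tree S tree S tree S => tree tree S tree S tree S => tree tree push tree S tree S => tree tree push tree X tree S tree S => tree tree push tree S tree S tree S => tree tree push tree push tree S tree S => tree tree push tree push tree push tree S => tree tree push tree push tree push tree X tree S => tree tree push tree push tree push tree tree tree S => tree tree push tree push tree push tree tree tree push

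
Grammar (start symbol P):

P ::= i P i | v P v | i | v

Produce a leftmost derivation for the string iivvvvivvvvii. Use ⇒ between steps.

P ⇒ iPi ⇒ iiPii ⇒ iivPvii ⇒ iivvPvvii ⇒ iivvvPvvvii ⇒ iivvvvPvvvvii ⇒ iivvvvivvvvii

P ⇒ iPi   [P ::= i P i]
iPi ⇒ iiPii   [P ::= i P i]
iiPii ⇒ iivPvii   [P ::= v P v]
iivPvii ⇒ iivvPvvii   [P ::= v P v]
iivvPvvii ⇒ iivvvPvvvii   [P ::= v P v]
iivvvPvvvii ⇒ iivvvvPvvvvii   [P ::= v P v]
iivvvvPvvvvii ⇒ iivvvvivvvvii   [P ::= i]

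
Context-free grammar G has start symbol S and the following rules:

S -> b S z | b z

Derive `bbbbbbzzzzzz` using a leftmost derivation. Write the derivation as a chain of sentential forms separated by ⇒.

S⇒bSz⇒bbSzz⇒bbbSzzz⇒bbbbSzzzz⇒bbbbbSzzzzz⇒bbbbbbzzzzzz

S ⇒ bSz   [S -> b S z]
bSz ⇒ bbSzz   [S -> b S z]
bbSzz ⇒ bbbSzzz   [S -> b S z]
bbbSzzz ⇒ bbbbSzzzz   [S -> b S z]
bbbbSzzzz ⇒ bbbbbSzzzzz   [S -> b S z]
bbbbbSzzzzz ⇒ bbbbbbzzzzzz   [S -> b z]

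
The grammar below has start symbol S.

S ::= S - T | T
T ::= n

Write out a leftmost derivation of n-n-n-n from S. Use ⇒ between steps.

S ⇒ S-T ⇒ S-T-T ⇒ S-T-T-T ⇒ T-T-T-T ⇒ n-T-T-T ⇒ n-n-T-T ⇒ n-n-n-T ⇒ n-n-n-n

S ⇒ S-T   [S ::= S - T]
S-T ⇒ S-T-T   [S ::= S - T]
S-T-T ⇒ S-T-T-T   [S ::= S - T]
S-T-T-T ⇒ T-T-T-T   [S ::= T]
T-T-T-T ⇒ n-T-T-T   [T ::= n]
n-T-T-T ⇒ n-n-T-T   [T ::= n]
n-n-T-T ⇒ n-n-n-T   [T ::= n]
n-n-n-T ⇒ n-n-n-n   [T ::= n]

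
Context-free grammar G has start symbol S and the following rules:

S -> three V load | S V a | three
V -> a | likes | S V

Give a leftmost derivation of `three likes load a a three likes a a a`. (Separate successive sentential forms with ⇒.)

S ⇒ S V a ⇒ S V a V a ⇒ S V a V a V a ⇒ three V load V a V a V a ⇒ three likes load V a V a V a ⇒ three likes load a a V a V a ⇒ three likes load a a S V a V a ⇒ three likes load a a three V a V a ⇒ three likes load a a three likes a V a ⇒ three likes load a a three likes a a a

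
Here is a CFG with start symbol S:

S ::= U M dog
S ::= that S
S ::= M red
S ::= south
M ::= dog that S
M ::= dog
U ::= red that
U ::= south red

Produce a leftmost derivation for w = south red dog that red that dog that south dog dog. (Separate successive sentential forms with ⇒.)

S ⇒ U M dog ⇒ south red M dog ⇒ south red dog that S dog ⇒ south red dog that U M dog dog ⇒ south red dog that red that M dog dog ⇒ south red dog that red that dog that S dog dog ⇒ south red dog that red that dog that south dog dog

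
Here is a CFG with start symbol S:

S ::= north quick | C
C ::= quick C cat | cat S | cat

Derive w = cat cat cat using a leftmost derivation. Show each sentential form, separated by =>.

S => C   [S ::= C]
C => cat S   [C ::= cat S]
cat S => cat C   [S ::= C]
cat C => cat cat S   [C ::= cat S]
cat cat S => cat cat C   [S ::= C]
cat cat C => cat cat cat   [C ::= cat]

S => C => cat S => cat C => cat cat S => cat cat C => cat cat cat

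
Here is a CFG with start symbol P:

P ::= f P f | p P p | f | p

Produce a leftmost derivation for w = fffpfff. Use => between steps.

P => fPf => ffPff => fffPfff => fffpfff

P => fPf   [P ::= f P f]
fPf => ffPff   [P ::= f P f]
ffPff => fffPfff   [P ::= f P f]
fffPfff => fffpfff   [P ::= p]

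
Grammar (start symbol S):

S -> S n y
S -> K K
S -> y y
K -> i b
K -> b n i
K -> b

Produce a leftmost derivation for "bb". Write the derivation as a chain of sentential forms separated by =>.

S => KK   [S -> K K]
KK => bK   [K -> b]
bK => bb   [K -> b]

S => KK => bK => bb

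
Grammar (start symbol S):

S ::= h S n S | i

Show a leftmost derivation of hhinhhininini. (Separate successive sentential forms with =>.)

S => hSnS   [S ::= h S n S]
hSnS => hhSnSnS   [S ::= h S n S]
hhSnSnS => hhinSnS   [S ::= i]
hhinSnS => hhinhSnSnS   [S ::= h S n S]
hhinhSnSnS => hhinhhSnSnSnS   [S ::= h S n S]
hhinhhSnSnSnS => hhinhhinSnSnS   [S ::= i]
hhinhhinSnSnS => hhinhhininSnS   [S ::= i]
hhinhhininSnS => hhinhhinininS   [S ::= i]
hhinhhinininS => hhinhhininini   [S ::= i]

S => hSnS => hhSnSnS => hhinSnS => hhinhSnSnS => hhinhhSnSnSnS => hhinhhinSnSnS => hhinhhininSnS => hhinhhinininS => hhinhhininini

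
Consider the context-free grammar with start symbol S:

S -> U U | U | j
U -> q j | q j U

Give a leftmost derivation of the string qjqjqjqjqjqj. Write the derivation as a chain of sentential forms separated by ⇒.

S ⇒ UU   [S -> U U]
UU ⇒ qjUU   [U -> q j U]
qjUU ⇒ qjqjU   [U -> q j]
qjqjU ⇒ qjqjqjU   [U -> q j U]
qjqjqjU ⇒ qjqjqjqjU   [U -> q j U]
qjqjqjqjU ⇒ qjqjqjqjqjU   [U -> q j U]
qjqjqjqjqjU ⇒ qjqjqjqjqjqj   [U -> q j]

S ⇒ UU ⇒ qjUU ⇒ qjqjU ⇒ qjqjqjU ⇒ qjqjqjqjU ⇒ qjqjqjqjqjU ⇒ qjqjqjqjqjqj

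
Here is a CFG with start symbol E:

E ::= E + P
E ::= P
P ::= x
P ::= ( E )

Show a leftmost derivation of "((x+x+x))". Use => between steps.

E => P   [E ::= P]
P => (E)   [P ::= ( E )]
(E) => (P)   [E ::= P]
(P) => ((E))   [P ::= ( E )]
((E)) => ((E+P))   [E ::= E + P]
((E+P)) => ((E+P+P))   [E ::= E + P]
((E+P+P)) => ((P+P+P))   [E ::= P]
((P+P+P)) => ((x+P+P))   [P ::= x]
((x+P+P)) => ((x+x+P))   [P ::= x]
((x+x+P)) => ((x+x+x))   [P ::= x]

E => P => (E) => (P) => ((E)) => ((E+P)) => ((E+P+P)) => ((P+P+P)) => ((x+P+P)) => ((x+x+P)) => ((x+x+x))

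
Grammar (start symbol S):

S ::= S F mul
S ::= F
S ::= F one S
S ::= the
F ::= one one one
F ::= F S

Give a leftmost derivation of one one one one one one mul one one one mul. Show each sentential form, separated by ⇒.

S ⇒ S F mul   [S ::= S F mul]
S F mul ⇒ S F mul F mul   [S ::= S F mul]
S F mul F mul ⇒ F F mul F mul   [S ::= F]
F F mul F mul ⇒ one one one F mul F mul   [F ::= one one one]
one one one F mul F mul ⇒ one one one one one one mul F mul   [F ::= one one one]
one one one one one one mul F mul ⇒ one one one one one one mul one one one mul   [F ::= one one one]

S ⇒ S F mul ⇒ S F mul F mul ⇒ F F mul F mul ⇒ one one one F mul F mul ⇒ one one one one one one mul F mul ⇒ one one one one one one mul one one one mul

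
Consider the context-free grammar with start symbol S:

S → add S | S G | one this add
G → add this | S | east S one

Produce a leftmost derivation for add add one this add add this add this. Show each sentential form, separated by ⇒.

S ⇒ add S ⇒ add S G ⇒ add S G G ⇒ add add S G G ⇒ add add one this add G G ⇒ add add one this add add this G ⇒ add add one this add add this add this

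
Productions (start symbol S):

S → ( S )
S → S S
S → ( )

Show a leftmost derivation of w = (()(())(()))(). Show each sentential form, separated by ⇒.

S ⇒ SS ⇒ (S)S ⇒ (SS)S ⇒ (SSS)S ⇒ (()SS)S ⇒ (()(S)S)S ⇒ (()(())S)S ⇒ (()(())(S))S ⇒ (()(())(()))S ⇒ (()(())(()))()

S ⇒ SS   [S → S S]
SS ⇒ (S)S   [S → ( S )]
(S)S ⇒ (SS)S   [S → S S]
(SS)S ⇒ (SSS)S   [S → S S]
(SSS)S ⇒ (()SS)S   [S → ( )]
(()SS)S ⇒ (()(S)S)S   [S → ( S )]
(()(S)S)S ⇒ (()(())S)S   [S → ( )]
(()(())S)S ⇒ (()(())(S))S   [S → ( S )]
(()(())(S))S ⇒ (()(())(()))S   [S → ( )]
(()(())(()))S ⇒ (()(())(()))()   [S → ( )]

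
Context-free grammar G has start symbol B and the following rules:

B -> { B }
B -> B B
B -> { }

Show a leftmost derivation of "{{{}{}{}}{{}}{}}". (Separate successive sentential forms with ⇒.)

B ⇒ {B} ⇒ {BB} ⇒ {BBB} ⇒ {{B}BB} ⇒ {{BB}BB} ⇒ {{{}B}BB} ⇒ {{{}BB}BB} ⇒ {{{}{}B}BB} ⇒ {{{}{}{}}BB} ⇒ {{{}{}{}}{B}B} ⇒ {{{}{}{}}{{}}B} ⇒ {{{}{}{}}{{}}{}}

B ⇒ {B}   [B -> { B }]
{B} ⇒ {BB}   [B -> B B]
{BB} ⇒ {BBB}   [B -> B B]
{BBB} ⇒ {{B}BB}   [B -> { B }]
{{B}BB} ⇒ {{BB}BB}   [B -> B B]
{{BB}BB} ⇒ {{{}B}BB}   [B -> { }]
{{{}B}BB} ⇒ {{{}BB}BB}   [B -> B B]
{{{}BB}BB} ⇒ {{{}{}B}BB}   [B -> { }]
{{{}{}B}BB} ⇒ {{{}{}{}}BB}   [B -> { }]
{{{}{}{}}BB} ⇒ {{{}{}{}}{B}B}   [B -> { B }]
{{{}{}{}}{B}B} ⇒ {{{}{}{}}{{}}B}   [B -> { }]
{{{}{}{}}{{}}B} ⇒ {{{}{}{}}{{}}{}}   [B -> { }]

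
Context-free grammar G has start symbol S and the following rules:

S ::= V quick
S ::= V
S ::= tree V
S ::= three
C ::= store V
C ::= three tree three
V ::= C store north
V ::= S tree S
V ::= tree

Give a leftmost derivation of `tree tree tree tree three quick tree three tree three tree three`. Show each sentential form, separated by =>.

S => V   [S ::= V]
V => S tree S   [V ::= S tree S]
S tree S => tree V tree S   [S ::= tree V]
tree V tree S => tree S tree S tree S   [V ::= S tree S]
tree S tree S tree S => tree tree V tree S tree S   [S ::= tree V]
tree tree V tree S tree S => tree tree S tree S tree S tree S   [V ::= S tree S]
tree tree S tree S tree S tree S => tree tree V quick tree S tree S tree S   [S ::= V quick]
tree tree V quick tree S tree S tree S => tree tree S tree S quick tree S tree S tree S   [V ::= S tree S]
tree tree S tree S quick tree S tree S tree S => tree tree V tree S quick tree S tree S tree S   [S ::= V]
tree tree V tree S quick tree S tree S tree S => tree tree tree tree S quick tree S tree S tree S   [V ::= tree]
tree tree tree tree S quick tree S tree S tree S => tree tree tree tree three quick tree S tree S tree S   [S ::= three]
tree tree tree tree three quick tree S tree S tree S => tree tree tree tree three quick tree three tree S tree S   [S ::= three]
tree tree tree tree three quick tree three tree S tree S => tree tree tree tree three quick tree three tree three tree S   [S ::= three]
tree tree tree tree three quick tree three tree three tree S => tree tree tree tree three quick tree three tree three tree three   [S ::= three]

S => V => S tree S => tree V tree S => tree S tree S tree S => tree tree V tree S tree S => tree tree S tree S tree S tree S => tree tree V quick tree S tree S tree S => tree tree S tree S quick tree S tree S tree S => tree tree V tree S quick tree S tree S tree S => tree tree tree tree S quick tree S tree S tree S => tree tree tree tree three quick tree S tree S tree S => tree tree tree tree three quick tree three tree S tree S => tree tree tree tree three quick tree three tree three tree S => tree tree tree tree three quick tree three tree three tree three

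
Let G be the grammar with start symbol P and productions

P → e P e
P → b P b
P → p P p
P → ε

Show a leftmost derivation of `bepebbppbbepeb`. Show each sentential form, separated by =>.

P => bPb   [P → b P b]
bPb => bePeb   [P → e P e]
bePeb => bepPpeb   [P → p P p]
bepPpeb => bepePepeb   [P → e P e]
bepePepeb => bepebPbepeb   [P → b P b]
bepebPbepeb => bepebbPbbepeb   [P → b P b]
bepebbPbbepeb => bepebbpPpbbepeb   [P → p P p]
bepebbpPpbbepeb => bepebbppbbepeb   [P → ε]

P => bPb => bePeb => bepPpeb => bepePepeb => bepebPbepeb => bepebbPbbepeb => bepebbpPpbbepeb => bepebbppbbepeb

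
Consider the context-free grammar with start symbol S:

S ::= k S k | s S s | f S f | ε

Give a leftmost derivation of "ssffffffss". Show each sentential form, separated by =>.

S => sSs   [S ::= s S s]
sSs => ssSss   [S ::= s S s]
ssSss => ssfSfss   [S ::= f S f]
ssfSfss => ssffSffss   [S ::= f S f]
ssffSffss => ssfffSfffss   [S ::= f S f]
ssfffSfffss => ssffffffss   [S ::= ε]

S => sSs => ssSss => ssfSfss => ssffSffss => ssfffSfffss => ssffffffss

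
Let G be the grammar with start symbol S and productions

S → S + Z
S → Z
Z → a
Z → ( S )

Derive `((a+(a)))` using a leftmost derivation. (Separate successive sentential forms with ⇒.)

S ⇒ Z ⇒ (S) ⇒ (Z) ⇒ ((S)) ⇒ ((S+Z)) ⇒ ((Z+Z)) ⇒ ((a+Z)) ⇒ ((a+(S))) ⇒ ((a+(Z))) ⇒ ((a+(a)))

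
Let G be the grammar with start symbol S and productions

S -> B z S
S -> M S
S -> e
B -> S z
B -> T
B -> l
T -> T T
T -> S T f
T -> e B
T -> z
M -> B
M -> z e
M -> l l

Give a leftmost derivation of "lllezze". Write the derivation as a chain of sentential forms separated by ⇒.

S ⇒ MS ⇒ BS ⇒ lS ⇒ lBzS ⇒ lSzzS ⇒ lMSzzS ⇒ lllSzzS ⇒ lllezzS ⇒ lllezze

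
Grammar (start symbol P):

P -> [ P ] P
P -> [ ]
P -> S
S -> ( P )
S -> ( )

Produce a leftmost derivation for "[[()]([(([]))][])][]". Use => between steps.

P => [P]P => [[P]P]P => [[S]P]P => [[()]P]P => [[()]S]P => [[()](P)]P => [[()]([P]P)]P => [[()]([S]P)]P => [[()]([(P)]P)]P => [[()]([(S)]P)]P => [[()]([((P))]P)]P => [[()]([(([]))]P)]P => [[()]([(([]))][])]P => [[()]([(([]))][])][]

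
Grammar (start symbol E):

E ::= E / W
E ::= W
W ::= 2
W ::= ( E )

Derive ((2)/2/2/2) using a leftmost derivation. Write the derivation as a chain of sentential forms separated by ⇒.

E ⇒ W   [E ::= W]
W ⇒ (E)   [W ::= ( E )]
(E) ⇒ (E/W)   [E ::= E / W]
(E/W) ⇒ (E/W/W)   [E ::= E / W]
(E/W/W) ⇒ (E/W/W/W)   [E ::= E / W]
(E/W/W/W) ⇒ (W/W/W/W)   [E ::= W]
(W/W/W/W) ⇒ ((E)/W/W/W)   [W ::= ( E )]
((E)/W/W/W) ⇒ ((W)/W/W/W)   [E ::= W]
((W)/W/W/W) ⇒ ((2)/W/W/W)   [W ::= 2]
((2)/W/W/W) ⇒ ((2)/2/W/W)   [W ::= 2]
((2)/2/W/W) ⇒ ((2)/2/2/W)   [W ::= 2]
((2)/2/2/W) ⇒ ((2)/2/2/2)   [W ::= 2]

E⇒W⇒(E)⇒(E/W)⇒(E/W/W)⇒(E/W/W/W)⇒(W/W/W/W)⇒((E)/W/W/W)⇒((W)/W/W/W)⇒((2)/W/W/W)⇒((2)/2/W/W)⇒((2)/2/2/W)⇒((2)/2/2/2)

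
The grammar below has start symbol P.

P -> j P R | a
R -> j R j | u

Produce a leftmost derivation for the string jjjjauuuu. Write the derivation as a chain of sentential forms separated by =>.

P => jPR => jjPRR => jjjPRRR => jjjjPRRRR => jjjjaRRRR => jjjjauRRR => jjjjauuRR => jjjjauuuR => jjjjauuuu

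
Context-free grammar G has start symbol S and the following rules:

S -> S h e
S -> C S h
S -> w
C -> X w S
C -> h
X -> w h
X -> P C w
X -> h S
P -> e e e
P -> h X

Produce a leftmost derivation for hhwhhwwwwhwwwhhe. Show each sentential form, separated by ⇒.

S ⇒ She   [S -> S h e]
She ⇒ CShhe   [S -> C S h]
CShhe ⇒ XwSShhe   [C -> X w S]
XwSShhe ⇒ hSwSShhe   [X -> h S]
hSwSShhe ⇒ hCShwSShhe   [S -> C S h]
hCShwSShhe ⇒ hXwSShwSShhe   [C -> X w S]
hXwSShwSShhe ⇒ hPCwwSShwSShhe   [X -> P C w]
hPCwwSShwSShhe ⇒ hhXCwwSShwSShhe   [P -> h X]
hhXCwwSShwSShhe ⇒ hhwhCwwSShwSShhe   [X -> w h]
hhwhCwwSShwSShhe ⇒ hhwhhwwSShwSShhe   [C -> h]
hhwhhwwSShwSShhe ⇒ hhwhhwwwShwSShhe   [S -> w]
hhwhhwwwShwSShhe ⇒ hhwhhwwwwhwSShhe   [S -> w]
hhwhhwwwwhwSShhe ⇒ hhwhhwwwwhwwShhe   [S -> w]
hhwhhwwwwhwwShhe ⇒ hhwhhwwwwhwwwhhe   [S -> w]

S ⇒ She ⇒ CShhe ⇒ XwSShhe ⇒ hSwSShhe ⇒ hCShwSShhe ⇒ hXwSShwSShhe ⇒ hPCwwSShwSShhe ⇒ hhXCwwSShwSShhe ⇒ hhwhCwwSShwSShhe ⇒ hhwhhwwSShwSShhe ⇒ hhwhhwwwShwSShhe ⇒ hhwhhwwwwhwSShhe ⇒ hhwhhwwwwhwwShhe ⇒ hhwhhwwwwhwwwhhe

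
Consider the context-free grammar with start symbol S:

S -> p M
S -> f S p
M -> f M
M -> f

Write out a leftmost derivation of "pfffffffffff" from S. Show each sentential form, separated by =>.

S => pM => pfM => pffM => pfffM => pffffM => pfffffM => pffffffM => pfffffffM => pffffffffM => pfffffffffM => pffffffffffM => pfffffffffff

S => pM   [S -> p M]
pM => pfM   [M -> f M]
pfM => pffM   [M -> f M]
pffM => pfffM   [M -> f M]
pfffM => pffffM   [M -> f M]
pffffM => pfffffM   [M -> f M]
pfffffM => pffffffM   [M -> f M]
pffffffM => pfffffffM   [M -> f M]
pfffffffM => pffffffffM   [M -> f M]
pffffffffM => pfffffffffM   [M -> f M]
pfffffffffM => pffffffffffM   [M -> f M]
pffffffffffM => pfffffffffff   [M -> f]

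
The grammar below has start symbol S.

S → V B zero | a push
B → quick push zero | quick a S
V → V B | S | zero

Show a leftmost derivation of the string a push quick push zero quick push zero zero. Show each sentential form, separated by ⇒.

S ⇒ V B zero ⇒ V B B zero ⇒ S B B zero ⇒ a push B B zero ⇒ a push quick push zero B zero ⇒ a push quick push zero quick push zero zero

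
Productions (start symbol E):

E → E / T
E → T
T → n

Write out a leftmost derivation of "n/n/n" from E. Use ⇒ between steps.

E ⇒ E/T   [E → E / T]
E/T ⇒ E/T/T   [E → E / T]
E/T/T ⇒ T/T/T   [E → T]
T/T/T ⇒ n/T/T   [T → n]
n/T/T ⇒ n/n/T   [T → n]
n/n/T ⇒ n/n/n   [T → n]

E ⇒ E/T ⇒ E/T/T ⇒ T/T/T ⇒ n/T/T ⇒ n/n/T ⇒ n/n/n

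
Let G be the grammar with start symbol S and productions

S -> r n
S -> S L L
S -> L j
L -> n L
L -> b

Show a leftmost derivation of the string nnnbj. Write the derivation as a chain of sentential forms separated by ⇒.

S ⇒ Lj ⇒ nLj ⇒ nnLj ⇒ nnnLj ⇒ nnnbj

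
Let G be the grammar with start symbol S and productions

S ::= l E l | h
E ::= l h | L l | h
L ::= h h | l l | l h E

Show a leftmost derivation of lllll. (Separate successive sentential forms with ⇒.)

S ⇒ lEl   [S ::= l E l]
lEl ⇒ lLll   [E ::= L l]
lLll ⇒ lllll   [L ::= l l]

S ⇒ lEl ⇒ lLll ⇒ lllll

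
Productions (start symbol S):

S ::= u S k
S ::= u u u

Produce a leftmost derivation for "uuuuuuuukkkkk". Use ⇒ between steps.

S⇒uSk⇒uuSkk⇒uuuSkkk⇒uuuuSkkkk⇒uuuuuSkkkkk⇒uuuuuuuukkkkk

S ⇒ uSk   [S ::= u S k]
uSk ⇒ uuSkk   [S ::= u S k]
uuSkk ⇒ uuuSkkk   [S ::= u S k]
uuuSkkk ⇒ uuuuSkkkk   [S ::= u S k]
uuuuSkkkk ⇒ uuuuuSkkkkk   [S ::= u S k]
uuuuuSkkkkk ⇒ uuuuuuuukkkkk   [S ::= u u u]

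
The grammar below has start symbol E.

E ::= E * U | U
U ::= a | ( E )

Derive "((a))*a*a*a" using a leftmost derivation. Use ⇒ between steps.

E ⇒ E*U ⇒ E*U*U ⇒ E*U*U*U ⇒ U*U*U*U ⇒ (E)*U*U*U ⇒ (U)*U*U*U ⇒ ((E))*U*U*U ⇒ ((U))*U*U*U ⇒ ((a))*U*U*U ⇒ ((a))*a*U*U ⇒ ((a))*a*a*U ⇒ ((a))*a*a*a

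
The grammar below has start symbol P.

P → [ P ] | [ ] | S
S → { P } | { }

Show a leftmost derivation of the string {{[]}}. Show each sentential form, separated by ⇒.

P ⇒ S ⇒ {P} ⇒ {S} ⇒ {{P}} ⇒ {{[]}}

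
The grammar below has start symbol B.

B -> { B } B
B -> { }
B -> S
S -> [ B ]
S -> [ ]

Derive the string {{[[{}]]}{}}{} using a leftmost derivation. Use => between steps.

B => {B}B => {{B}B}B => {{S}B}B => {{[B]}B}B => {{[S]}B}B => {{[[B]]}B}B => {{[[{}]]}B}B => {{[[{}]]}{}}B => {{[[{}]]}{}}{}

B => {B}B   [B -> { B } B]
{B}B => {{B}B}B   [B -> { B } B]
{{B}B}B => {{S}B}B   [B -> S]
{{S}B}B => {{[B]}B}B   [S -> [ B ]]
{{[B]}B}B => {{[S]}B}B   [B -> S]
{{[S]}B}B => {{[[B]]}B}B   [S -> [ B ]]
{{[[B]]}B}B => {{[[{}]]}B}B   [B -> { }]
{{[[{}]]}B}B => {{[[{}]]}{}}B   [B -> { }]
{{[[{}]]}{}}B => {{[[{}]]}{}}{}   [B -> { }]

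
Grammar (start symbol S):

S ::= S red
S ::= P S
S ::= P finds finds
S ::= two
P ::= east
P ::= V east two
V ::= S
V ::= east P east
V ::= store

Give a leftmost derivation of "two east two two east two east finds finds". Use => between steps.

S => P S => V east two S => S east two S => two east two S => two east two P S => two east two V east two S => two east two S east two S => two east two two east two S => two east two two east two P finds finds => two east two two east two east finds finds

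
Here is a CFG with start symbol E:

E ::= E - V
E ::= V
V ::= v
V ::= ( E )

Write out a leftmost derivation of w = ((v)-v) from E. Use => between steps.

E => V   [E ::= V]
V => (E)   [V ::= ( E )]
(E) => (E-V)   [E ::= E - V]
(E-V) => (V-V)   [E ::= V]
(V-V) => ((E)-V)   [V ::= ( E )]
((E)-V) => ((V)-V)   [E ::= V]
((V)-V) => ((v)-V)   [V ::= v]
((v)-V) => ((v)-v)   [V ::= v]

E => V => (E) => (E-V) => (V-V) => ((E)-V) => ((V)-V) => ((v)-V) => ((v)-v)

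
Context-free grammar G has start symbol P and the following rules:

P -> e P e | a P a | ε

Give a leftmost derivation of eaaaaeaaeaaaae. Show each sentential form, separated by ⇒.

P ⇒ ePe ⇒ eaPae ⇒ eaaPaae ⇒ eaaaPaaae ⇒ eaaaaPaaaae ⇒ eaaaaePeaaaae ⇒ eaaaaeaPaeaaaae ⇒ eaaaaeaaeaaaae

P ⇒ ePe   [P -> e P e]
ePe ⇒ eaPae   [P -> a P a]
eaPae ⇒ eaaPaae   [P -> a P a]
eaaPaae ⇒ eaaaPaaae   [P -> a P a]
eaaaPaaae ⇒ eaaaaPaaaae   [P -> a P a]
eaaaaPaaaae ⇒ eaaaaePeaaaae   [P -> e P e]
eaaaaePeaaaae ⇒ eaaaaeaPaeaaaae   [P -> a P a]
eaaaaeaPaeaaaae ⇒ eaaaaeaaeaaaae   [P -> ε]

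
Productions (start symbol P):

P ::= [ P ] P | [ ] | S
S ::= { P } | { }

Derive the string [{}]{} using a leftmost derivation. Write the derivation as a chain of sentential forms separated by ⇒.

P⇒[P]P⇒[S]P⇒[{}]P⇒[{}]S⇒[{}]{}

P ⇒ [P]P   [P ::= [ P ] P]
[P]P ⇒ [S]P   [P ::= S]
[S]P ⇒ [{}]P   [S ::= { }]
[{}]P ⇒ [{}]S   [P ::= S]
[{}]S ⇒ [{}]{}   [S ::= { }]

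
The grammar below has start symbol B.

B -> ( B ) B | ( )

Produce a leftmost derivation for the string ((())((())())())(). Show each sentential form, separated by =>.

B => (B)B   [B -> ( B ) B]
(B)B => ((B)B)B   [B -> ( B ) B]
((B)B)B => ((())B)B   [B -> ( )]
((())B)B => ((())(B)B)B   [B -> ( B ) B]
((())(B)B)B => ((())((B)B)B)B   [B -> ( B ) B]
((())((B)B)B)B => ((())((())B)B)B   [B -> ( )]
((())((())B)B)B => ((())((())())B)B   [B -> ( )]
((())((())())B)B => ((())((())())())B   [B -> ( )]
((())((())())())B => ((())((())())())()   [B -> ( )]

B => (B)B => ((B)B)B => ((())B)B => ((())(B)B)B => ((())((B)B)B)B => ((())((())B)B)B => ((())((())())B)B => ((())((())())())B => ((())((())())())()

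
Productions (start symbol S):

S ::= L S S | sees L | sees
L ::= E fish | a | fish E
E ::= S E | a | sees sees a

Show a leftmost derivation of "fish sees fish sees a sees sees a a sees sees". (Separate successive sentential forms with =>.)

S => L S S => fish E S S => fish S E S S => fish sees L E S S => fish sees fish E E S S => fish sees fish S E E S S => fish sees fish sees L E E S S => fish sees fish sees a E E S S => fish sees fish sees a sees sees a E S S => fish sees fish sees a sees sees a a S S => fish sees fish sees a sees sees a a sees S => fish sees fish sees a sees sees a a sees sees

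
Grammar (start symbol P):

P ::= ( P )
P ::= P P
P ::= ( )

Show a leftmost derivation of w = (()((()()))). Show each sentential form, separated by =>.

P => (P) => (PP) => (()P) => (()(P)) => (()((P))) => (()((PP))) => (()((()P))) => (()((()())))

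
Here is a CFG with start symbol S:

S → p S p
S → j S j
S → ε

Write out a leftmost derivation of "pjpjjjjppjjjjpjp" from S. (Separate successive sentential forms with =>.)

S=>pSp=>pjSjp=>pjpSpjp=>pjpjSjpjp=>pjpjjSjjpjp=>pjpjjjSjjjpjp=>pjpjjjjSjjjjpjp=>pjpjjjjpSpjjjjpjp=>pjpjjjjppjjjjpjp

S => pSp   [S → p S p]
pSp => pjSjp   [S → j S j]
pjSjp => pjpSpjp   [S → p S p]
pjpSpjp => pjpjSjpjp   [S → j S j]
pjpjSjpjp => pjpjjSjjpjp   [S → j S j]
pjpjjSjjpjp => pjpjjjSjjjpjp   [S → j S j]
pjpjjjSjjjpjp => pjpjjjjSjjjjpjp   [S → j S j]
pjpjjjjSjjjjpjp => pjpjjjjpSpjjjjpjp   [S → p S p]
pjpjjjjpSpjjjjpjp => pjpjjjjppjjjjpjp   [S → ε]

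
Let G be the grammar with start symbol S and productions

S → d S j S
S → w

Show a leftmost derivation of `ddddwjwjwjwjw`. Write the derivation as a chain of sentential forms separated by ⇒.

S⇒dSjS⇒ddSjSjS⇒dddSjSjSjS⇒ddddSjSjSjSjS⇒ddddwjSjSjSjS⇒ddddwjwjSjSjS⇒ddddwjwjwjSjS⇒ddddwjwjwjwjS⇒ddddwjwjwjwjw

S ⇒ dSjS   [S → d S j S]
dSjS ⇒ ddSjSjS   [S → d S j S]
ddSjSjS ⇒ dddSjSjSjS   [S → d S j S]
dddSjSjSjS ⇒ ddddSjSjSjSjS   [S → d S j S]
ddddSjSjSjSjS ⇒ ddddwjSjSjSjS   [S → w]
ddddwjSjSjSjS ⇒ ddddwjwjSjSjS   [S → w]
ddddwjwjSjSjS ⇒ ddddwjwjwjSjS   [S → w]
ddddwjwjwjSjS ⇒ ddddwjwjwjwjS   [S → w]
ddddwjwjwjwjS ⇒ ddddwjwjwjwjw   [S → w]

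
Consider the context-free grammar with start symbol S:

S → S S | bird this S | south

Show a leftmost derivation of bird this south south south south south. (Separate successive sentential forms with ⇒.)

S ⇒ S S   [S → S S]
S S ⇒ S S S   [S → S S]
S S S ⇒ bird this S S S   [S → bird this S]
bird this S S S ⇒ bird this S S S S   [S → S S]
bird this S S S S ⇒ bird this S S S S S   [S → S S]
bird this S S S S S ⇒ bird this south S S S S   [S → south]
bird this south S S S S ⇒ bird this south south S S S   [S → south]
bird this south south S S S ⇒ bird this south south south S S   [S → south]
bird this south south south S S ⇒ bird this south south south south S   [S → south]
bird this south south south south S ⇒ bird this south south south south south   [S → south]

S ⇒ S S ⇒ S S S ⇒ bird this S S S ⇒ bird this S S S S ⇒ bird this S S S S S ⇒ bird this south S S S S ⇒ bird this south south S S S ⇒ bird this south south south S S ⇒ bird this south south south south S ⇒ bird this south south south south south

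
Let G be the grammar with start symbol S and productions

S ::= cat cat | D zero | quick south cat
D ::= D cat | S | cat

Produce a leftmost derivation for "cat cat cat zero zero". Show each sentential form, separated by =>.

S => D zero   [S ::= D zero]
D zero => S zero   [D ::= S]
S zero => D zero zero   [S ::= D zero]
D zero zero => D cat zero zero   [D ::= D cat]
D cat zero zero => S cat zero zero   [D ::= S]
S cat zero zero => cat cat cat zero zero   [S ::= cat cat]

S => D zero => S zero => D zero zero => D cat zero zero => S cat zero zero => cat cat cat zero zero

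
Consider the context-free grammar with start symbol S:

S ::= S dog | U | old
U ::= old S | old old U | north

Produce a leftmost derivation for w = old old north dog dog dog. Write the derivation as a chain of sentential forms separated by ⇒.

S ⇒ S dog ⇒ S dog dog ⇒ S dog dog dog ⇒ U dog dog dog ⇒ old old U dog dog dog ⇒ old old north dog dog dog

S ⇒ S dog   [S ::= S dog]
S dog ⇒ S dog dog   [S ::= S dog]
S dog dog ⇒ S dog dog dog   [S ::= S dog]
S dog dog dog ⇒ U dog dog dog   [S ::= U]
U dog dog dog ⇒ old old U dog dog dog   [U ::= old old U]
old old U dog dog dog ⇒ old old north dog dog dog   [U ::= north]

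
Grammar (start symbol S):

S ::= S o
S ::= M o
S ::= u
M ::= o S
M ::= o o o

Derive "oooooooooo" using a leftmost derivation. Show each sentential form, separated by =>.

S => Mo => oSo => oMoo => ooSoo => ooMooo => oooSooo => oooMoooo => oooooooooo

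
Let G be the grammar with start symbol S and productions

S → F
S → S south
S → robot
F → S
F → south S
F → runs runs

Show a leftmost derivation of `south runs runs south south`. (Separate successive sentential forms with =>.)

S => F   [S → F]
F => south S   [F → south S]
south S => south S south   [S → S south]
south S south => south S south south   [S → S south]
south S south south => south F south south   [S → F]
south F south south => south runs runs south south   [F → runs runs]

S => F => south S => south S south => south S south south => south F south south => south runs runs south south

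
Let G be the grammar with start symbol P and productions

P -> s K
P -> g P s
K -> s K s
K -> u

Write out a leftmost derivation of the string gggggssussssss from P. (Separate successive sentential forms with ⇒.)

P ⇒ gPs ⇒ ggPss ⇒ gggPsss ⇒ ggggPssss ⇒ gggggPsssss ⇒ gggggsKsssss ⇒ gggggssKssssss ⇒ gggggssussssss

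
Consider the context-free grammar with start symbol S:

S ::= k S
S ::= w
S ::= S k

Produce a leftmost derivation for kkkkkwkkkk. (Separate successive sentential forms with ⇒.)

S⇒Sk⇒kSk⇒kkSk⇒kkkSk⇒kkkkSk⇒kkkkSkk⇒kkkkSkkk⇒kkkkSkkkk⇒kkkkkSkkkk⇒kkkkkwkkkk

S ⇒ Sk   [S ::= S k]
Sk ⇒ kSk   [S ::= k S]
kSk ⇒ kkSk   [S ::= k S]
kkSk ⇒ kkkSk   [S ::= k S]
kkkSk ⇒ kkkkSk   [S ::= k S]
kkkkSk ⇒ kkkkSkk   [S ::= S k]
kkkkSkk ⇒ kkkkSkkk   [S ::= S k]
kkkkSkkk ⇒ kkkkSkkkk   [S ::= S k]
kkkkSkkkk ⇒ kkkkkSkkkk   [S ::= k S]
kkkkkSkkkk ⇒ kkkkkwkkkk   [S ::= w]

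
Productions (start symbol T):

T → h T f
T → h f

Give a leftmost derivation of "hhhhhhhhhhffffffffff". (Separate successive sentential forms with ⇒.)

T ⇒ hTf   [T → h T f]
hTf ⇒ hhTff   [T → h T f]
hhTff ⇒ hhhTfff   [T → h T f]
hhhTfff ⇒ hhhhTffff   [T → h T f]
hhhhTffff ⇒ hhhhhTfffff   [T → h T f]
hhhhhTfffff ⇒ hhhhhhTffffff   [T → h T f]
hhhhhhTffffff ⇒ hhhhhhhTfffffff   [T → h T f]
hhhhhhhTfffffff ⇒ hhhhhhhhTffffffff   [T → h T f]
hhhhhhhhTffffffff ⇒ hhhhhhhhhTfffffffff   [T → h T f]
hhhhhhhhhTfffffffff ⇒ hhhhhhhhhhffffffffff   [T → h f]

T ⇒ hTf ⇒ hhTff ⇒ hhhTfff ⇒ hhhhTffff ⇒ hhhhhTfffff ⇒ hhhhhhTffffff ⇒ hhhhhhhTfffffff ⇒ hhhhhhhhTffffffff ⇒ hhhhhhhhhTfffffffff ⇒ hhhhhhhhhhffffffffff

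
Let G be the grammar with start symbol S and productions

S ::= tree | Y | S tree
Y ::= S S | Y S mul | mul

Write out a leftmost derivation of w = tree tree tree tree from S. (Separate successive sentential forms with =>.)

S => S tree => S tree tree => Y tree tree => S S tree tree => tree S tree tree => tree tree tree tree

S => S tree   [S ::= S tree]
S tree => S tree tree   [S ::= S tree]
S tree tree => Y tree tree   [S ::= Y]
Y tree tree => S S tree tree   [Y ::= S S]
S S tree tree => tree S tree tree   [S ::= tree]
tree S tree tree => tree tree tree tree   [S ::= tree]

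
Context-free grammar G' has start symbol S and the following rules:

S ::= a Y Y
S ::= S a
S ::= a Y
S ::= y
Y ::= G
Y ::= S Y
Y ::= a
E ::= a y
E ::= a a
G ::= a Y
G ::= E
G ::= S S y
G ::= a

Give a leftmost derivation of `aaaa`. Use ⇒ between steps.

S⇒Sa⇒Saa⇒aYaa⇒aaaa

S ⇒ Sa   [S ::= S a]
Sa ⇒ Saa   [S ::= S a]
Saa ⇒ aYaa   [S ::= a Y]
aYaa ⇒ aaaa   [Y ::= a]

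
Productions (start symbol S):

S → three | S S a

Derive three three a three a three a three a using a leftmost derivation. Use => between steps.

S => S S a => S S a S a => S S a S a S a => S S a S a S a S a => three S a S a S a S a => three three a S a S a S a => three three a three a S a S a => three three a three a three a S a => three three a three a three a three a

S => S S a   [S → S S a]
S S a => S S a S a   [S → S S a]
S S a S a => S S a S a S a   [S → S S a]
S S a S a S a => S S a S a S a S a   [S → S S a]
S S a S a S a S a => three S a S a S a S a   [S → three]
three S a S a S a S a => three three a S a S a S a   [S → three]
three three a S a S a S a => three three a three a S a S a   [S → three]
three three a three a S a S a => three three a three a three a S a   [S → three]
three three a three a three a S a => three three a three a three a three a   [S → three]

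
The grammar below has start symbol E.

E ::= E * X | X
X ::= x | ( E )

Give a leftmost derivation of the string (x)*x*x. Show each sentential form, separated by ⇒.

E ⇒ E*X ⇒ E*X*X ⇒ X*X*X ⇒ (E)*X*X ⇒ (X)*X*X ⇒ (x)*X*X ⇒ (x)*x*X ⇒ (x)*x*x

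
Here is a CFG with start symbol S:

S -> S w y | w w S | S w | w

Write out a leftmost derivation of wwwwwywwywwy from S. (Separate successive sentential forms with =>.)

S=>Swy=>Swwy=>Swywwy=>Swwywwy=>wwSwwywwy=>wwSwywwywwy=>wwSwwywwywwy=>wwwwwywwywwy

S => Swy   [S -> S w y]
Swy => Swwy   [S -> S w]
Swwy => Swywwy   [S -> S w y]
Swywwy => Swwywwy   [S -> S w]
Swwywwy => wwSwwywwy   [S -> w w S]
wwSwwywwy => wwSwywwywwy   [S -> S w y]
wwSwywwywwy => wwSwwywwywwy   [S -> S w]
wwSwwywwywwy => wwwwwywwywwy   [S -> w]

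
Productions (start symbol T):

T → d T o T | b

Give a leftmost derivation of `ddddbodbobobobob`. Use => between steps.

T => dToT   [T → d T o T]
dToT => ddToToT   [T → d T o T]
ddToToT => dddToToToT   [T → d T o T]
dddToToToT => ddddToToToToT   [T → d T o T]
ddddToToToToT => ddddboToToToT   [T → b]
ddddboToToToT => ddddbodToToToToT   [T → d T o T]
ddddbodToToToToT => ddddbodboToToToT   [T → b]
ddddbodboToToToT => ddddbodboboToToT   [T → b]
ddddbodboboToToT => ddddbodboboboToT   [T → b]
ddddbodboboboToT => ddddbodboboboboT   [T → b]
ddddbodboboboboT => ddddbodbobobobob   [T → b]

T => dToT => ddToToT => dddToToToT => ddddToToToToT => ddddboToToToT => ddddbodToToToToT => ddddbodboToToToT => ddddbodboboToToT => ddddbodboboboToT => ddddbodboboboboT => ddddbodbobobobob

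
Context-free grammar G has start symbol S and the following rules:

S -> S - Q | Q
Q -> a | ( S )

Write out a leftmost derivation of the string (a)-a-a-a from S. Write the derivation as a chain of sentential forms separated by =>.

S=>S-Q=>S-Q-Q=>S-Q-Q-Q=>Q-Q-Q-Q=>(S)-Q-Q-Q=>(Q)-Q-Q-Q=>(a)-Q-Q-Q=>(a)-a-Q-Q=>(a)-a-a-Q=>(a)-a-a-a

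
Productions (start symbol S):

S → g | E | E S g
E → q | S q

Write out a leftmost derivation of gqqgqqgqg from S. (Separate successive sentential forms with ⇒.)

S⇒ESg⇒SqSg⇒gqSg⇒gqEg⇒gqSqg⇒gqESgqg⇒gqqSgqg⇒gqqEgqg⇒gqqSqgqg⇒gqqEqgqg⇒gqqSqqgqg⇒gqqgqqgqg

S ⇒ ESg   [S → E S g]
ESg ⇒ SqSg   [E → S q]
SqSg ⇒ gqSg   [S → g]
gqSg ⇒ gqEg   [S → E]
gqEg ⇒ gqSqg   [E → S q]
gqSqg ⇒ gqESgqg   [S → E S g]
gqESgqg ⇒ gqqSgqg   [E → q]
gqqSgqg ⇒ gqqEgqg   [S → E]
gqqEgqg ⇒ gqqSqgqg   [E → S q]
gqqSqgqg ⇒ gqqEqgqg   [S → E]
gqqEqgqg ⇒ gqqSqqgqg   [E → S q]
gqqSqqgqg ⇒ gqqgqqgqg   [S → g]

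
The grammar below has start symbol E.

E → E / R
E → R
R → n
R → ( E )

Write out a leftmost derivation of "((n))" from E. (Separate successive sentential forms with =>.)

E => R   [E → R]
R => (E)   [R → ( E )]
(E) => (R)   [E → R]
(R) => ((E))   [R → ( E )]
((E)) => ((R))   [E → R]
((R)) => ((n))   [R → n]

E => R => (E) => (R) => ((E)) => ((R)) => ((n))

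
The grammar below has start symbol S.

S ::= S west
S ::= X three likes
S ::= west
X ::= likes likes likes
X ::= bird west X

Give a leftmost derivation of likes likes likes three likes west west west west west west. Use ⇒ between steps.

S ⇒ S west ⇒ S west west ⇒ S west west west ⇒ S west west west west ⇒ S west west west west west ⇒ S west west west west west west ⇒ X three likes west west west west west west ⇒ likes likes likes three likes west west west west west west

S ⇒ S west   [S ::= S west]
S west ⇒ S west west   [S ::= S west]
S west west ⇒ S west west west   [S ::= S west]
S west west west ⇒ S west west west west   [S ::= S west]
S west west west west ⇒ S west west west west west   [S ::= S west]
S west west west west west ⇒ S west west west west west west   [S ::= S west]
S west west west west west west ⇒ X three likes west west west west west west   [S ::= X three likes]
X three likes west west west west west west ⇒ likes likes likes three likes west west west west west west   [X ::= likes likes likes]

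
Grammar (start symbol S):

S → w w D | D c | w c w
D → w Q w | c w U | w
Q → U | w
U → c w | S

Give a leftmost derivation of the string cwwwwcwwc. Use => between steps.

S => Dc   [S → D c]
Dc => cwUc   [D → c w U]
cwUc => cwSc   [U → S]
cwSc => cwwwDc   [S → w w D]
cwwwDc => cwwwwQwc   [D → w Q w]
cwwwwQwc => cwwwwUwc   [Q → U]
cwwwwUwc => cwwwwcwwc   [U → c w]

S=>Dc=>cwUc=>cwSc=>cwwwDc=>cwwwwQwc=>cwwwwUwc=>cwwwwcwwc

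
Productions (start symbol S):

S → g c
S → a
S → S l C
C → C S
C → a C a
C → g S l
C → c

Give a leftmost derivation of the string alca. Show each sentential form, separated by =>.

S => SlC   [S → S l C]
SlC => alC   [S → a]
alC => alCS   [C → C S]
alCS => alcS   [C → c]
alcS => alca   [S → a]

S => SlC => alC => alCS => alcS => alca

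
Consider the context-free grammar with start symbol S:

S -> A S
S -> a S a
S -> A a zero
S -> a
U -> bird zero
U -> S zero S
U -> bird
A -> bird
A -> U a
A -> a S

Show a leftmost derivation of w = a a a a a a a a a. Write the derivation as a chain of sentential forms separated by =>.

S => a S a   [S -> a S a]
a S a => a a S a a   [S -> a S a]
a a S a a => a a a S a a a   [S -> a S a]
a a a S a a a => a a a A S a a a   [S -> A S]
a a a A S a a a => a a a a S S a a a   [A -> a S]
a a a a S S a a a => a a a a a S a a a   [S -> a]
a a a a a S a a a => a a a a a a a a a   [S -> a]

S => a S a => a a S a a => a a a S a a a => a a a A S a a a => a a a a S S a a a => a a a a a S a a a => a a a a a a a a a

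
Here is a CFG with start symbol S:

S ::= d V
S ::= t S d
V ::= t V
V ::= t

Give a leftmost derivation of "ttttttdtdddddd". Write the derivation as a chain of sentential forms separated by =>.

S => tSd   [S ::= t S d]
tSd => ttSdd   [S ::= t S d]
ttSdd => tttSddd   [S ::= t S d]
tttSddd => ttttSdddd   [S ::= t S d]
ttttSdddd => tttttSddddd   [S ::= t S d]
tttttSddddd => ttttttSdddddd   [S ::= t S d]
ttttttSdddddd => ttttttdVdddddd   [S ::= d V]
ttttttdVdddddd => ttttttdtdddddd   [V ::= t]

S => tSd => ttSdd => tttSddd => ttttSdddd => tttttSddddd => ttttttSdddddd => ttttttdVdddddd => ttttttdtdddddd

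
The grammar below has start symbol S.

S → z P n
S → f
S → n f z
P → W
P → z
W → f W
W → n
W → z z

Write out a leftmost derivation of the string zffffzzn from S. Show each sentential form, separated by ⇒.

S ⇒ zPn ⇒ zWn ⇒ zfWn ⇒ zffWn ⇒ zfffWn ⇒ zffffWn ⇒ zffffzzn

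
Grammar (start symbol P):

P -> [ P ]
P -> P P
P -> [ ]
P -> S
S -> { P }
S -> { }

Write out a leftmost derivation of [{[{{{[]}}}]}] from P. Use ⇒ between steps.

P⇒[P]⇒[S]⇒[{P}]⇒[{[P]}]⇒[{[S]}]⇒[{[{P}]}]⇒[{[{S}]}]⇒[{[{{P}}]}]⇒[{[{{S}}]}]⇒[{[{{{P}}}]}]⇒[{[{{{[]}}}]}]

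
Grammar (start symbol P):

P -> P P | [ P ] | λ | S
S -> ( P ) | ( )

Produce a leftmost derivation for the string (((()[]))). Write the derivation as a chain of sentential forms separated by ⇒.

P ⇒ S ⇒ (P) ⇒ (S) ⇒ ((P)) ⇒ ((S)) ⇒ (((P))) ⇒ (((PP))) ⇒ (((PPP))) ⇒ (((SPP))) ⇒ ((((P)PP))) ⇒ (((()PP))) ⇒ (((()[P]P))) ⇒ (((()[]P))) ⇒ (((()[])))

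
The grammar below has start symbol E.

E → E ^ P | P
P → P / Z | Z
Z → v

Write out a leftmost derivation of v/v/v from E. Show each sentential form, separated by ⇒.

E ⇒ P ⇒ P/Z ⇒ P/Z/Z ⇒ Z/Z/Z ⇒ v/Z/Z ⇒ v/v/Z ⇒ v/v/v

E ⇒ P   [E → P]
P ⇒ P/Z   [P → P / Z]
P/Z ⇒ P/Z/Z   [P → P / Z]
P/Z/Z ⇒ Z/Z/Z   [P → Z]
Z/Z/Z ⇒ v/Z/Z   [Z → v]
v/Z/Z ⇒ v/v/Z   [Z → v]
v/v/Z ⇒ v/v/v   [Z → v]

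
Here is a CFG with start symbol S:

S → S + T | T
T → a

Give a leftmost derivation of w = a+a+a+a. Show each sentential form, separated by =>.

S => S+T => S+T+T => S+T+T+T => T+T+T+T => a+T+T+T => a+a+T+T => a+a+a+T => a+a+a+a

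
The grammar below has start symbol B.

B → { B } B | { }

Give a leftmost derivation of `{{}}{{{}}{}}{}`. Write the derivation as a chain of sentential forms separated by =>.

B => {B}B => {{}}B => {{}}{B}B => {{}}{{B}B}B => {{}}{{{}}B}B => {{}}{{{}}{}}B => {{}}{{{}}{}}{}

B => {B}B   [B → { B } B]
{B}B => {{}}B   [B → { }]
{{}}B => {{}}{B}B   [B → { B } B]
{{}}{B}B => {{}}{{B}B}B   [B → { B } B]
{{}}{{B}B}B => {{}}{{{}}B}B   [B → { }]
{{}}{{{}}B}B => {{}}{{{}}{}}B   [B → { }]
{{}}{{{}}{}}B => {{}}{{{}}{}}{}   [B → { }]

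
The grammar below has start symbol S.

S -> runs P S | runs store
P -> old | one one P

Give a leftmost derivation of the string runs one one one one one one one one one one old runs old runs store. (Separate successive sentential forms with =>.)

S => runs P S   [S -> runs P S]
runs P S => runs one one P S   [P -> one one P]
runs one one P S => runs one one one one P S   [P -> one one P]
runs one one one one P S => runs one one one one one one P S   [P -> one one P]
runs one one one one one one P S => runs one one one one one one one one P S   [P -> one one P]
runs one one one one one one one one P S => runs one one one one one one one one one one P S   [P -> one one P]
runs one one one one one one one one one one P S => runs one one one one one one one one one one old S   [P -> old]
runs one one one one one one one one one one old S => runs one one one one one one one one one one old runs P S   [S -> runs P S]
runs one one one one one one one one one one old runs P S => runs one one one one one one one one one one old runs old S   [P -> old]
runs one one one one one one one one one one old runs old S => runs one one one one one one one one one one old runs old runs store   [S -> runs store]

S => runs P S => runs one one P S => runs one one one one P S => runs one one one one one one P S => runs one one one one one one one one P S => runs one one one one one one one one one one P S => runs one one one one one one one one one one old S => runs one one one one one one one one one one old runs P S => runs one one one one one one one one one one old runs old S => runs one one one one one one one one one one old runs old runs store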